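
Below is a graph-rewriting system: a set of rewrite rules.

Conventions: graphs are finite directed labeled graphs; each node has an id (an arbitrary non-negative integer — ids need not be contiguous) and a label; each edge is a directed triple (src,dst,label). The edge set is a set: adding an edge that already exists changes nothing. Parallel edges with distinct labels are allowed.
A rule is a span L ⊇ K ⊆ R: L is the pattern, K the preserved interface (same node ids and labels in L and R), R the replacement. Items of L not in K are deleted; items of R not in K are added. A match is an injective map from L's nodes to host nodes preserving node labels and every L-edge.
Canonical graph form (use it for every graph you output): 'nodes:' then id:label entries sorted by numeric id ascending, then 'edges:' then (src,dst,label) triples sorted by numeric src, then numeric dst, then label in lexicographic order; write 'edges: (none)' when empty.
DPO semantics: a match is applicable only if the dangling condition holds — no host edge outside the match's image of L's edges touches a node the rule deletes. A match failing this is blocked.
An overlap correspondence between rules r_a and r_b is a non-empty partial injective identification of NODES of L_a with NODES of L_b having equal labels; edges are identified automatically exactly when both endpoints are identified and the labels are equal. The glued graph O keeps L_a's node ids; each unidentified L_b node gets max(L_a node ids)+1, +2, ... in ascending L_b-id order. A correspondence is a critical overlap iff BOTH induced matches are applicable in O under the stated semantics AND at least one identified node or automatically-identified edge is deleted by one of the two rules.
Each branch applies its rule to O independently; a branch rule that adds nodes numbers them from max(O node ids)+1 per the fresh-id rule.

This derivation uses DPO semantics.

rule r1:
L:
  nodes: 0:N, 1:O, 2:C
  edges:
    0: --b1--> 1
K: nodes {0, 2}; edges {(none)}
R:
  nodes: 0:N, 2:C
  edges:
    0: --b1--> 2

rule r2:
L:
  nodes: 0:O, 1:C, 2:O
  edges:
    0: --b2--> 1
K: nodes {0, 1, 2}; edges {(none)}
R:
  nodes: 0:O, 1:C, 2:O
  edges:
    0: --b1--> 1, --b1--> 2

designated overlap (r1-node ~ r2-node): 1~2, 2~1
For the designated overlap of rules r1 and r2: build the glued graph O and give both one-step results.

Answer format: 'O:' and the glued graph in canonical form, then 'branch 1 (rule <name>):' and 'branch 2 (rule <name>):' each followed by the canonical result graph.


O:
nodes: 0:N, 1:O, 2:C, 3:O
edges: (0,1,b1); (3,2,b2)
branch 1 (rule r1):
nodes: 0:N, 2:C, 3:O
edges: (0,2,b1); (3,2,b2)
branch 2 (rule r2):
nodes: 0:N, 1:O, 2:C, 3:O
edges: (0,1,b1); (3,1,b1); (3,2,b1)


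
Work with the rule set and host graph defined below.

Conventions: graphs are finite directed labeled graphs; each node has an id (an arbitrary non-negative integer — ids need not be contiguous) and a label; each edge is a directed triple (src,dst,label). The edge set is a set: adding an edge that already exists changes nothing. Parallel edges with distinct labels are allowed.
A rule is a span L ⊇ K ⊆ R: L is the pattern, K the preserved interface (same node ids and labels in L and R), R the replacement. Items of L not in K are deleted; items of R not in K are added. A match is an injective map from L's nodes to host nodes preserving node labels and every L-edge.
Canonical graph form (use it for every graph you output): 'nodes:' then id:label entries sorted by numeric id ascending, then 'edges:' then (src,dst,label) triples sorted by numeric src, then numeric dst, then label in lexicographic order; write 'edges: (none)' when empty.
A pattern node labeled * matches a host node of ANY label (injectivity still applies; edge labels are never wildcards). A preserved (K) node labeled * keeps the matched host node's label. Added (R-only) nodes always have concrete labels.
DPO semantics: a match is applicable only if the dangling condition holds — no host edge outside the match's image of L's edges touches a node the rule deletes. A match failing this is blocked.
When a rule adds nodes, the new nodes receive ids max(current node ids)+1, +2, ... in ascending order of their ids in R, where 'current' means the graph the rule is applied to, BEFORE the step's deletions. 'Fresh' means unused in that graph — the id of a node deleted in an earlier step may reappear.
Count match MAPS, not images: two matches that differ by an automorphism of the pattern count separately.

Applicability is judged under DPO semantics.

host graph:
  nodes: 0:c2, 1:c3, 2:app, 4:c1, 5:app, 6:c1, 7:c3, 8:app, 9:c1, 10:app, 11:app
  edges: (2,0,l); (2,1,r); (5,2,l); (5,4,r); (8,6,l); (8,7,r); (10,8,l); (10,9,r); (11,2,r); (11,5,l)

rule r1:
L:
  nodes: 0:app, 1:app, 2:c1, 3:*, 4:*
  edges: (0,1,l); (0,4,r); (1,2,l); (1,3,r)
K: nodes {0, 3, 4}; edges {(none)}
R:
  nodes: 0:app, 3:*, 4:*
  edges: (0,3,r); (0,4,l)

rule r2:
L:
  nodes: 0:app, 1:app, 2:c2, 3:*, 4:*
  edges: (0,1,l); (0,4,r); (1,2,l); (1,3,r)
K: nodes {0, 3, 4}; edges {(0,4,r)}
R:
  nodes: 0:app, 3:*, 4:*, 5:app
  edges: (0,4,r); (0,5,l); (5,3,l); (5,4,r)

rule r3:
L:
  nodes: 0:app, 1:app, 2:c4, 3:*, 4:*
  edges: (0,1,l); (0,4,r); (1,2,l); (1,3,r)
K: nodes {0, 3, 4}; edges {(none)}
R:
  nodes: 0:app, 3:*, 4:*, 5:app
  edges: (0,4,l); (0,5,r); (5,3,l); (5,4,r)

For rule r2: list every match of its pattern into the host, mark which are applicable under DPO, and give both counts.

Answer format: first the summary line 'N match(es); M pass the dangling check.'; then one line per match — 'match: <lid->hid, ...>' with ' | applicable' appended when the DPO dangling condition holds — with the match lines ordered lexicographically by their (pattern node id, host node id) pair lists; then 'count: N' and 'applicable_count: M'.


1 match(es); 0 pass the dangling check.
match: 0->5, 1->2, 2->0, 3->1, 4->4
count: 1
applicable_count: 0


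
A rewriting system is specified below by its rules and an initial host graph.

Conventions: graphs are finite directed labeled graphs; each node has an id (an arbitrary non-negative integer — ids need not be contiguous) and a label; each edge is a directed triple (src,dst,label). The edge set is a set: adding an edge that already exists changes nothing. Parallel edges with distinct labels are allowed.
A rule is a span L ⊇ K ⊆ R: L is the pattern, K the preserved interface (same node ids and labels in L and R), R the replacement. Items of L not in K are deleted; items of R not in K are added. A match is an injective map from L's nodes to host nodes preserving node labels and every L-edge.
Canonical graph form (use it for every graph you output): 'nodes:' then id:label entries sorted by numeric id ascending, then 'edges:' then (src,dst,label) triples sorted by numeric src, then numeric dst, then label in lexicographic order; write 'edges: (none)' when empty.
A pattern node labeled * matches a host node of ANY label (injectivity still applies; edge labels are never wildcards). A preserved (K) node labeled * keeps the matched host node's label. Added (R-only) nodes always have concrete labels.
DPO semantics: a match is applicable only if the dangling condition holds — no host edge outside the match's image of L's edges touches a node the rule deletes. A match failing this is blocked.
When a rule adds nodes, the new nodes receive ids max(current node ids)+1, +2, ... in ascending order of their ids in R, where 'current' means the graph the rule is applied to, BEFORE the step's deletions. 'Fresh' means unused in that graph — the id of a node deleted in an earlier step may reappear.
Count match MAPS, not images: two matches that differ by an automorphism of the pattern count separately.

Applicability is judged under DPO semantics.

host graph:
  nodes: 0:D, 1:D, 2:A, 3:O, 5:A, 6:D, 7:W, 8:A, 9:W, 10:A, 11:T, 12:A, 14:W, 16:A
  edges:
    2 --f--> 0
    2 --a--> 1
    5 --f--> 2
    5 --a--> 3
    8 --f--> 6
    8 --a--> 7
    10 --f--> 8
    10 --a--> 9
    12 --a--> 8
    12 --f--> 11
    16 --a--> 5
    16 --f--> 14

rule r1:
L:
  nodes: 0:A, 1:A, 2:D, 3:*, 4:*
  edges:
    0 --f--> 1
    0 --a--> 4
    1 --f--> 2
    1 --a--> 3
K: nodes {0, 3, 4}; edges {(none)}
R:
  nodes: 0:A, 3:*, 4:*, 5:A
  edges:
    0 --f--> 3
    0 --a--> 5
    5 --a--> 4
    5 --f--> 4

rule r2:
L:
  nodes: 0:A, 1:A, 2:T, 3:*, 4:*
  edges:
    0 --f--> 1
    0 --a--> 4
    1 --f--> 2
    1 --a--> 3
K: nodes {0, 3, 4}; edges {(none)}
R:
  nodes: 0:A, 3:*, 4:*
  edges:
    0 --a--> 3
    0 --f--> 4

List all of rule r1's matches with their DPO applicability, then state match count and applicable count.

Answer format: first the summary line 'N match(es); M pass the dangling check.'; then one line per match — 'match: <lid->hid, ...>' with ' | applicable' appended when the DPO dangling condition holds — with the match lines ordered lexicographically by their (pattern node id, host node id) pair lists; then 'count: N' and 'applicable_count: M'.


2 match(es); 1 pass the dangling check.
match: 0->5, 1->2, 2->0, 3->1, 4->3 | applicable
match: 0->10, 1->8, 2->6, 3->7, 4->9
count: 2
applicable_count: 1


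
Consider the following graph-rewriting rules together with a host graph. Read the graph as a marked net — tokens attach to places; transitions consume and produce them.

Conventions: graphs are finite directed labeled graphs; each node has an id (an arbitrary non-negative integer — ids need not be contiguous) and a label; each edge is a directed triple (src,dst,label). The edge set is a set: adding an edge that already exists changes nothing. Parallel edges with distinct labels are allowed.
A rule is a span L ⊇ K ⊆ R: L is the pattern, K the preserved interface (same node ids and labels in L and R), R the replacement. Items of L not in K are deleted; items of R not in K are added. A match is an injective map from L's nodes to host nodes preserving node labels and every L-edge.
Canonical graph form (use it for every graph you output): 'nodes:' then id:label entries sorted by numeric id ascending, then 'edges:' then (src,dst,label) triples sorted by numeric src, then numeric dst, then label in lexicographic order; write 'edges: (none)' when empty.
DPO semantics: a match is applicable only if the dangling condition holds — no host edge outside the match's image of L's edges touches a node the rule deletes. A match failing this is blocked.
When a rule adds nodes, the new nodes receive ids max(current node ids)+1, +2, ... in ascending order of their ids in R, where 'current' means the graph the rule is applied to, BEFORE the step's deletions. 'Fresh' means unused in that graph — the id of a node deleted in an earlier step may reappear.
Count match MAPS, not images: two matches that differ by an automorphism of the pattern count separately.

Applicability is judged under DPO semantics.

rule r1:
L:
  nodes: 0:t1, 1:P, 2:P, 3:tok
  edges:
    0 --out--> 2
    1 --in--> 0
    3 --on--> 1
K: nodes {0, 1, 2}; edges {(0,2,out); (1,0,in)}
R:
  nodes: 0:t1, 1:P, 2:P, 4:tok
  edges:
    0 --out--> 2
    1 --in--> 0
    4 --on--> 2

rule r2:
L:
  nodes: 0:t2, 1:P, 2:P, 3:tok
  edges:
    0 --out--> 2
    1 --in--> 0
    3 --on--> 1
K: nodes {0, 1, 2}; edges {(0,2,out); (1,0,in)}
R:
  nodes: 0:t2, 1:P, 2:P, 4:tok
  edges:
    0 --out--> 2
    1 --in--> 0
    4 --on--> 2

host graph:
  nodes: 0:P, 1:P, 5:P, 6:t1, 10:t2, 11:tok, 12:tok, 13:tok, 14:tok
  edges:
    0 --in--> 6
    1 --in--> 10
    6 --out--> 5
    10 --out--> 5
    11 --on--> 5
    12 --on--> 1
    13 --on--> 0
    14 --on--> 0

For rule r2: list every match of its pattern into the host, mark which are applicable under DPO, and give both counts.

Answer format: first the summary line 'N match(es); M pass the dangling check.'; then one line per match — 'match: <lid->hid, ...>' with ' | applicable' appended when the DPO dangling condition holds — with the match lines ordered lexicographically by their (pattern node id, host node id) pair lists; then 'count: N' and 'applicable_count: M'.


1 match(es); 1 pass the dangling check.
match: 0->10, 1->1, 2->5, 3->12 | applicable
count: 1
applicable_count: 1


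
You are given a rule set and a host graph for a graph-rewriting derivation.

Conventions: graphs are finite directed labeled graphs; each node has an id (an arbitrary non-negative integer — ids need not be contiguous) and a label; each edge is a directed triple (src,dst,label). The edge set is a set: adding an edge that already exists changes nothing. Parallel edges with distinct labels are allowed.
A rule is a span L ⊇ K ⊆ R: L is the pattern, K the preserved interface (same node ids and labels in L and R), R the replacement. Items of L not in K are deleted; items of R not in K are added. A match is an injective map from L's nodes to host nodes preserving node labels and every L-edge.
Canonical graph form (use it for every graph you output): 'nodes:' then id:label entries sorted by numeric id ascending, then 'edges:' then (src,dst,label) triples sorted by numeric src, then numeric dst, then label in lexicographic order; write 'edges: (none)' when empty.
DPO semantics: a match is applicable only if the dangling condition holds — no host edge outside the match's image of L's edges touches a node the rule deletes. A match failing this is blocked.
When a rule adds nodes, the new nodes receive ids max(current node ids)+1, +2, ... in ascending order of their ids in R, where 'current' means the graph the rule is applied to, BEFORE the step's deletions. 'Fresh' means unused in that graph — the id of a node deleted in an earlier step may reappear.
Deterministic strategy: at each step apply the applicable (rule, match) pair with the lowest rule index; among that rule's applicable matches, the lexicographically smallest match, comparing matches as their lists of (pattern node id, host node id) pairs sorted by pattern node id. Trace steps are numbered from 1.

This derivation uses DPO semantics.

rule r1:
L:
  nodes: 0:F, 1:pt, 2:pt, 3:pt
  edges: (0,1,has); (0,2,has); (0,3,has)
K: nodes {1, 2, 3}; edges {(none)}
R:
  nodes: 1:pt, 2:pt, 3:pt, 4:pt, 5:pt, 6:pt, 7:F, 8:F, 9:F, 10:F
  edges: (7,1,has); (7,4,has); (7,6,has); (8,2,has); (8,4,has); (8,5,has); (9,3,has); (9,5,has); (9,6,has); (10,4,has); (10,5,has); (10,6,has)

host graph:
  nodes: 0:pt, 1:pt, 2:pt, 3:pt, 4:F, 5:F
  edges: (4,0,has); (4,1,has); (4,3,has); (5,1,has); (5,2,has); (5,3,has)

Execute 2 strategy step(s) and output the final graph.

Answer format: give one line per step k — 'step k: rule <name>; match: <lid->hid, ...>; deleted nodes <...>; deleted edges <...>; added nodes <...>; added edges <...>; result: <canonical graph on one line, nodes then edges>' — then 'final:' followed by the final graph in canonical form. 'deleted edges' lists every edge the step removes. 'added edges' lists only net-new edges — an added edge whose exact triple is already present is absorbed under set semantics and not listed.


step 1: rule r1; match: 0->4, 1->0, 2->1, 3->3; deleted nodes 4; deleted edges (4,0,has); (4,1,has); (4,3,has); added nodes 6, 7, 8, 9, 10, 11, 12; added edges (9,0,has); (9,6,has); (9,8,has); (10,1,has); (10,6,has); (10,7,has); (11,3,has); (11,7,has); (11,8,has); (12,6,has); (12,7,has); (12,8,has); result: nodes: 0:pt, 1:pt, 2:pt, 3:pt, 5:F, 6:pt, 7:pt, 8:pt, 9:F, 10:F, 11:F, 12:F edges: (5,1,has); (5,2,has); (5,3,has); (9,0,has); (9,6,has); (9,8,has); (10,1,has); (10,6,has); (10,7,has); (11,3,has); (11,7,has); (11,8,has); (12,6,has); (12,7,has); (12,8,has)
step 2: rule r1; match: 0->5, 1->1, 2->2, 3->3; deleted nodes 5; deleted edges (5,1,has); (5,2,has); (5,3,has); added nodes 13, 14, 15, 16, 17, 18, 19; added edges (16,1,has); (16,13,has); (16,15,has); (17,2,has); (17,13,has); (17,14,has); (18,3,has); (18,14,has); (18,15,has); (19,13,has); (19,14,has); (19,15,has); result: nodes: 0:pt, 1:pt, 2:pt, 3:pt, 6:pt, 7:pt, 8:pt, 9:F, 10:F, 11:F, 12:F, 13:pt, 14:pt, 15:pt, 16:F, 17:F, 18:F, 19:F edges: (9,0,has); (9,6,has); (9,8,has); (10,1,has); (10,6,has); (10,7,has); (11,3,has); (11,7,has); (11,8,has); (12,6,has); (12,7,has); (12,8,has); (16,1,has); (16,13,has); (16,15,has); (17,2,has); (17,13,has); (17,14,has); (18,3,has); (18,14,has); (18,15,has); (19,13,has); (19,14,has); (19,15,has)
final:
nodes: 0:pt, 1:pt, 2:pt, 3:pt, 6:pt, 7:pt, 8:pt, 9:F, 10:F, 11:F, 12:F, 13:pt, 14:pt, 15:pt, 16:F, 17:F, 18:F, 19:F
edges: (9,0,has); (9,6,has); (9,8,has); (10,1,has); (10,6,has); (10,7,has); (11,3,has); (11,7,has); (11,8,has); (12,6,has); (12,7,has); (12,8,has); (16,1,has); (16,13,has); (16,15,has); (17,2,has); (17,13,has); (17,14,has); (18,3,has); (18,14,has); (18,15,has); (19,13,has); (19,14,has); (19,15,has)


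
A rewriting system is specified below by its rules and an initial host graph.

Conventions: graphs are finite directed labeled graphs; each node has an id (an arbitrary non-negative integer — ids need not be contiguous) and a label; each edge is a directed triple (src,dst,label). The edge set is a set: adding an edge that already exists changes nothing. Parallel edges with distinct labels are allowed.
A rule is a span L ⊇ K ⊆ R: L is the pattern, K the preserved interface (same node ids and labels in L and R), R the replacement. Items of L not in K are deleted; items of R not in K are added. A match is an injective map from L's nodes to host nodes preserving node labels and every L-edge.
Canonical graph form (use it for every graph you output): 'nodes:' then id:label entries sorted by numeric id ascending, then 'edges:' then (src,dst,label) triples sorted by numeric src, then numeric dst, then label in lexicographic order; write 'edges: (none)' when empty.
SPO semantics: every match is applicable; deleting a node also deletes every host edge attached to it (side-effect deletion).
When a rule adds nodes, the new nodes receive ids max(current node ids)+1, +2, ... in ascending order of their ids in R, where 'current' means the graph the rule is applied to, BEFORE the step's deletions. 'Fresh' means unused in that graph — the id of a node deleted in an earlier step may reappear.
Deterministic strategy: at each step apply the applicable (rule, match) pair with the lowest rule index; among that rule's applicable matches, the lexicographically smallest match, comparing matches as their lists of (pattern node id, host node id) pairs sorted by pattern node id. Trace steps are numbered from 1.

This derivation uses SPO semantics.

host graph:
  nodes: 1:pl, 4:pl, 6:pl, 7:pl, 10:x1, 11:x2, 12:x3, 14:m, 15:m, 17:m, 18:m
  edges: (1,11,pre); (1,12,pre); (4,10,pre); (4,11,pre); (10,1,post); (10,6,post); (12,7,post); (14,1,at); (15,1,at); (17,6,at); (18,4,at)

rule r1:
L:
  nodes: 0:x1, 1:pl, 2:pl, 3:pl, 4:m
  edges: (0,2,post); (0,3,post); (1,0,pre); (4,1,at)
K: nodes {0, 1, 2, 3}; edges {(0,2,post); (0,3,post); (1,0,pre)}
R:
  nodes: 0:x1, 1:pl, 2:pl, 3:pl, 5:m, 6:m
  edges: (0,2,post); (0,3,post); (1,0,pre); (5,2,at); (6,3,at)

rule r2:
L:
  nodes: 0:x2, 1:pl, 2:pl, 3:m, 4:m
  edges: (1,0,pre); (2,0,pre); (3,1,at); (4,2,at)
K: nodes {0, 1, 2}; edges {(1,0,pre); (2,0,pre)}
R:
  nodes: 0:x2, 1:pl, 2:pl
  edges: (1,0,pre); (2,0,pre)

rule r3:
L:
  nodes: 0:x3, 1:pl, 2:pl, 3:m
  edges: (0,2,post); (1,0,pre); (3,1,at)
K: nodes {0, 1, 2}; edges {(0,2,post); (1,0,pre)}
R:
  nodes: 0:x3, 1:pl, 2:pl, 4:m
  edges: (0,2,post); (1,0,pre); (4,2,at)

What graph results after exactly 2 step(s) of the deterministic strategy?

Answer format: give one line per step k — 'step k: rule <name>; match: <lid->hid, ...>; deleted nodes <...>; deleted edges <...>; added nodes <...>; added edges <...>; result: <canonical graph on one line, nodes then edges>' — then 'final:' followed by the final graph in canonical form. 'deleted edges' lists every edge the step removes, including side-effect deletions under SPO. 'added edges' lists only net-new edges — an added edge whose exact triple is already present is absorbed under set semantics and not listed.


step 1: rule r1; match: 0->10, 1->4, 2->1, 3->6, 4->18; deleted nodes 18; deleted edges (18,4,at); added nodes 19, 20; added edges (19,1,at); (20,6,at); result: nodes: 1:pl, 4:pl, 6:pl, 7:pl, 10:x1, 11:x2, 12:x3, 14:m, 15:m, 17:m, 19:m, 20:m edges: (1,11,pre); (1,12,pre); (4,10,pre); (4,11,pre); (10,1,post); (10,6,post); (12,7,post); (14,1,at); (15,1,at); (17,6,at); (19,1,at); (20,6,at)
step 2: rule r3; match: 0->12, 1->1, 2->7, 3->14; deleted nodes 14; deleted edges (14,1,at); added nodes 21; added edges (21,7,at); result: nodes: 1:pl, 4:pl, 6:pl, 7:pl, 10:x1, 11:x2, 12:x3, 15:m, 17:m, 19:m, 20:m, 21:m edges: (1,11,pre); (1,12,pre); (4,10,pre); (4,11,pre); (10,1,post); (10,6,post); (12,7,post); (15,1,at); (17,6,at); (19,1,at); (20,6,at); (21,7,at)
final:
nodes: 1:pl, 4:pl, 6:pl, 7:pl, 10:x1, 11:x2, 12:x3, 15:m, 17:m, 19:m, 20:m, 21:m
edges: (1,11,pre); (1,12,pre); (4,10,pre); (4,11,pre); (10,1,post); (10,6,post); (12,7,post); (15,1,at); (17,6,at); (19,1,at); (20,6,at); (21,7,at)


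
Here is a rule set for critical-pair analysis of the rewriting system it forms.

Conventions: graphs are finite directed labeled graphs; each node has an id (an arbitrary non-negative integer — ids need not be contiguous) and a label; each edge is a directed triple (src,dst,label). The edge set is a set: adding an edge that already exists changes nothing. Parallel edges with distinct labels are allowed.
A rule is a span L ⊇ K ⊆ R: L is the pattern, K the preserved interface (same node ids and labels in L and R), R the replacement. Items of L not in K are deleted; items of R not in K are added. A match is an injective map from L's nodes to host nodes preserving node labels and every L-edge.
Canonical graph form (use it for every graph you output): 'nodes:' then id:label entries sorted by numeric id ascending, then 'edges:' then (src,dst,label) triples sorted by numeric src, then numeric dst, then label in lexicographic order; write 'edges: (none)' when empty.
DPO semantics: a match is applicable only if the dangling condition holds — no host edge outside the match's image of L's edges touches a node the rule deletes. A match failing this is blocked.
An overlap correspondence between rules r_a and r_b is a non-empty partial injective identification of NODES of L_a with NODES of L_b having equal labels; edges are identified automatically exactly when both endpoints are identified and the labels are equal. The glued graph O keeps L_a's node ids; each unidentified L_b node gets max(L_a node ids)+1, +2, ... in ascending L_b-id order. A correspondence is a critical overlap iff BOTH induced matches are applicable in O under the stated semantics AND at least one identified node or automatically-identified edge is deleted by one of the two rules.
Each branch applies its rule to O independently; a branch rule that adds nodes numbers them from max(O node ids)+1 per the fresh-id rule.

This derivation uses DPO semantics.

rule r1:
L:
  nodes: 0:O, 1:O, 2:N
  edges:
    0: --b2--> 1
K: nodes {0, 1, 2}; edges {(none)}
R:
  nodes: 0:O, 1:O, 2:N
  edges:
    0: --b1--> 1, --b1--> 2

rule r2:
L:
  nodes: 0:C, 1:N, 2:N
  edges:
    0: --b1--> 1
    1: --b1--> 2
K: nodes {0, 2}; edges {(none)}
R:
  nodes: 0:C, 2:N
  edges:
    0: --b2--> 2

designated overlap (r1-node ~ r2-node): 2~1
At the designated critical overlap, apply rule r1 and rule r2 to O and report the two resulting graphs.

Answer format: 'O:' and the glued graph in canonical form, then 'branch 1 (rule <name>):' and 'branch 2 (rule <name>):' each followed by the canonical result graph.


O:
nodes: 0:O, 1:O, 2:N, 3:C, 4:N
edges: (0,1,b2); (2,4,b1); (3,2,b1)
branch 1 (rule r1):
nodes: 0:O, 1:O, 2:N, 3:C, 4:N
edges: (0,1,b1); (0,2,b1); (2,4,b1); (3,2,b1)
branch 2 (rule r2):
nodes: 0:O, 1:O, 3:C, 4:N
edges: (0,1,b2); (3,4,b2)


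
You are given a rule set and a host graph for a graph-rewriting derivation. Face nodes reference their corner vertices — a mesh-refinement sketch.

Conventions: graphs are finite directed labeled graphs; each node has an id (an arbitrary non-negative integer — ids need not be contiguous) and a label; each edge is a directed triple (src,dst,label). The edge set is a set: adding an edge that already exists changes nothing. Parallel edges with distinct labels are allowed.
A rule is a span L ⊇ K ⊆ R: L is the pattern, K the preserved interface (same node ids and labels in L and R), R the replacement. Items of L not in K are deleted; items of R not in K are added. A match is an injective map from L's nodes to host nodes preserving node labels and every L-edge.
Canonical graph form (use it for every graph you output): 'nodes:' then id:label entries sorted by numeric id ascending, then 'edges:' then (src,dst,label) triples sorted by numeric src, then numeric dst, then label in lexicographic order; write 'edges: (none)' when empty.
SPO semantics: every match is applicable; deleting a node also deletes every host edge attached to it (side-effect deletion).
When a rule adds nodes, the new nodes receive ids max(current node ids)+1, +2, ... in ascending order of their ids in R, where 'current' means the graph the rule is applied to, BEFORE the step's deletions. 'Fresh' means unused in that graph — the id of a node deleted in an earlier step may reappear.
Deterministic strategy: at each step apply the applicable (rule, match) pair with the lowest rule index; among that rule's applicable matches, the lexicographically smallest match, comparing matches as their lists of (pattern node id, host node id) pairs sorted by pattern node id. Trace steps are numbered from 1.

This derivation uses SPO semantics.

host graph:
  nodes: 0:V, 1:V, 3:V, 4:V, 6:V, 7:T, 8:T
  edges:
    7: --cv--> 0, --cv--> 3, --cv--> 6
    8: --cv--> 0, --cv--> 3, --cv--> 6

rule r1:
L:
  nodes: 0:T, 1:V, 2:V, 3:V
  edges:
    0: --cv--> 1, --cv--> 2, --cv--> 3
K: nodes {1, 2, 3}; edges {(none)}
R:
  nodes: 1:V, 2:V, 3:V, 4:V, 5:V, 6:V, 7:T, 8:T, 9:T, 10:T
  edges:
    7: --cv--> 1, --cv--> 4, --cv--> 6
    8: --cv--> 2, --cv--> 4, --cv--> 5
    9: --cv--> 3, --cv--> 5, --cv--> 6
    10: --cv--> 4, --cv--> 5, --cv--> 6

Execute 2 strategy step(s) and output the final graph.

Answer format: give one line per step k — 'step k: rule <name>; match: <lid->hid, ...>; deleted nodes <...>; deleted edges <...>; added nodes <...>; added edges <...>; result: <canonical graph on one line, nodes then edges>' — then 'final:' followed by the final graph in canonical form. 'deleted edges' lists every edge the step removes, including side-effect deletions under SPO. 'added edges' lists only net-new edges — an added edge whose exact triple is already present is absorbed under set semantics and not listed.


step 1: rule r1; match: 0->7, 1->0, 2->3, 3->6; deleted nodes 7; deleted edges (7,0,cv); (7,3,cv); (7,6,cv); added nodes 9, 10, 11, 12, 13, 14, 15; added edges (12,0,cv); (12,9,cv); (12,11,cv); (13,3,cv); (13,9,cv); (13,10,cv); (14,6,cv); (14,10,cv); (14,11,cv); (15,9,cv); (15,10,cv); (15,11,cv); result: nodes: 0:V, 1:V, 3:V, 4:V, 6:V, 8:T, 9:V, 10:V, 11:V, 12:T, 13:T, 14:T, 15:T edges: (8,0,cv); (8,3,cv); (8,6,cv); (12,0,cv); (12,9,cv); (12,11,cv); (13,3,cv); (13,9,cv); (13,10,cv); (14,6,cv); (14,10,cv); (14,11,cv); (15,9,cv); (15,10,cv); (15,11,cv)
step 2: rule r1; match: 0->8, 1->0, 2->3, 3->6; deleted nodes 8; deleted edges (8,0,cv); (8,3,cv); (8,6,cv); added nodes 16, 17, 18, 19, 20, 21, 22; added edges (19,0,cv); (19,16,cv); (19,18,cv); (20,3,cv); (20,16,cv); (20,17,cv); (21,6,cv); (21,17,cv); (21,18,cv); (22,16,cv); (22,17,cv); (22,18,cv); result: nodes: 0:V, 1:V, 3:V, 4:V, 6:V, 9:V, 10:V, 11:V, 12:T, 13:T, 14:T, 15:T, 16:V, 17:V, 18:V, 19:T, 20:T, 21:T, 22:T edges: (12,0,cv); (12,9,cv); (12,11,cv); (13,3,cv); (13,9,cv); (13,10,cv); (14,6,cv); (14,10,cv); (14,11,cv); (15,9,cv); (15,10,cv); (15,11,cv); (19,0,cv); (19,16,cv); (19,18,cv); (20,3,cv); (20,16,cv); (20,17,cv); (21,6,cv); (21,17,cv); (21,18,cv); (22,16,cv); (22,17,cv); (22,18,cv)
final:
nodes: 0:V, 1:V, 3:V, 4:V, 6:V, 9:V, 10:V, 11:V, 12:T, 13:T, 14:T, 15:T, 16:V, 17:V, 18:V, 19:T, 20:T, 21:T, 22:T
edges: (12,0,cv); (12,9,cv); (12,11,cv); (13,3,cv); (13,9,cv); (13,10,cv); (14,6,cv); (14,10,cv); (14,11,cv); (15,9,cv); (15,10,cv); (15,11,cv); (19,0,cv); (19,16,cv); (19,18,cv); (20,3,cv); (20,16,cv); (20,17,cv); (21,6,cv); (21,17,cv); (21,18,cv); (22,16,cv); (22,17,cv); (22,18,cv)


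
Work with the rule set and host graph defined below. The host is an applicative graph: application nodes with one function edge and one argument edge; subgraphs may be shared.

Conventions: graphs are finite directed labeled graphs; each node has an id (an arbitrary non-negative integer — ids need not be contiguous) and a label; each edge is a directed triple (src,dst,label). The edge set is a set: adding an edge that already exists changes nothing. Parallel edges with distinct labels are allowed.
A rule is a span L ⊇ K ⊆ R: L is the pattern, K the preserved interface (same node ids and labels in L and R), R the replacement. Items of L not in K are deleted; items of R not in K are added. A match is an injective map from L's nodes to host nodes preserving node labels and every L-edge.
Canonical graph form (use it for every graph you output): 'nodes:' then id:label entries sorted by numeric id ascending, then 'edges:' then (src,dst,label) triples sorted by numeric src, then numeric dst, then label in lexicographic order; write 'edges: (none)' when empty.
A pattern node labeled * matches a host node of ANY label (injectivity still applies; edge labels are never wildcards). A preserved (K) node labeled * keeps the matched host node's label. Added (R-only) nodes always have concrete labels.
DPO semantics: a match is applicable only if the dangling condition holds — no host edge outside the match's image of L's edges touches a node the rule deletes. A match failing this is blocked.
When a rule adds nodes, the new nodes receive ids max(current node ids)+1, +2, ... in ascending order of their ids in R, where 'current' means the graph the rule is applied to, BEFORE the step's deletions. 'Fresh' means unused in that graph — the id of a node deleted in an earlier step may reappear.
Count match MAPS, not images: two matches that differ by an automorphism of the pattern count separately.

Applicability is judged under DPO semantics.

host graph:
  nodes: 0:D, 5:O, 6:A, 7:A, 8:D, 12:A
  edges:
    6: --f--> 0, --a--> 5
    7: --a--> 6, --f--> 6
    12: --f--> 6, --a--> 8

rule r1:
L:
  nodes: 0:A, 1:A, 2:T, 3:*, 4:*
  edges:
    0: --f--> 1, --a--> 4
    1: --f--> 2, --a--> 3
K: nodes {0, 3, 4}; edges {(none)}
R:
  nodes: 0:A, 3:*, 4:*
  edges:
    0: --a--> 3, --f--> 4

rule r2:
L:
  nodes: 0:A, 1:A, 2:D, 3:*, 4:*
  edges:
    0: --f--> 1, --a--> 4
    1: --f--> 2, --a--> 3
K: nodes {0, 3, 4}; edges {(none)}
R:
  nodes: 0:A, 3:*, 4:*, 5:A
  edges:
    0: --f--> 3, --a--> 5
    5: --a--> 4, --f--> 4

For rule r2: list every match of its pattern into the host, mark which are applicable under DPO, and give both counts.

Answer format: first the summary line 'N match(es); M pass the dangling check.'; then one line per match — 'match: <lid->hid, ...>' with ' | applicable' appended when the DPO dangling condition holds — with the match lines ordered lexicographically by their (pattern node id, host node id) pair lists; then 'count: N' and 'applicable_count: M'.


1 match(es); 0 pass the dangling check.
match: 0->12, 1->6, 2->0, 3->5, 4->8
count: 1
applicable_count: 0


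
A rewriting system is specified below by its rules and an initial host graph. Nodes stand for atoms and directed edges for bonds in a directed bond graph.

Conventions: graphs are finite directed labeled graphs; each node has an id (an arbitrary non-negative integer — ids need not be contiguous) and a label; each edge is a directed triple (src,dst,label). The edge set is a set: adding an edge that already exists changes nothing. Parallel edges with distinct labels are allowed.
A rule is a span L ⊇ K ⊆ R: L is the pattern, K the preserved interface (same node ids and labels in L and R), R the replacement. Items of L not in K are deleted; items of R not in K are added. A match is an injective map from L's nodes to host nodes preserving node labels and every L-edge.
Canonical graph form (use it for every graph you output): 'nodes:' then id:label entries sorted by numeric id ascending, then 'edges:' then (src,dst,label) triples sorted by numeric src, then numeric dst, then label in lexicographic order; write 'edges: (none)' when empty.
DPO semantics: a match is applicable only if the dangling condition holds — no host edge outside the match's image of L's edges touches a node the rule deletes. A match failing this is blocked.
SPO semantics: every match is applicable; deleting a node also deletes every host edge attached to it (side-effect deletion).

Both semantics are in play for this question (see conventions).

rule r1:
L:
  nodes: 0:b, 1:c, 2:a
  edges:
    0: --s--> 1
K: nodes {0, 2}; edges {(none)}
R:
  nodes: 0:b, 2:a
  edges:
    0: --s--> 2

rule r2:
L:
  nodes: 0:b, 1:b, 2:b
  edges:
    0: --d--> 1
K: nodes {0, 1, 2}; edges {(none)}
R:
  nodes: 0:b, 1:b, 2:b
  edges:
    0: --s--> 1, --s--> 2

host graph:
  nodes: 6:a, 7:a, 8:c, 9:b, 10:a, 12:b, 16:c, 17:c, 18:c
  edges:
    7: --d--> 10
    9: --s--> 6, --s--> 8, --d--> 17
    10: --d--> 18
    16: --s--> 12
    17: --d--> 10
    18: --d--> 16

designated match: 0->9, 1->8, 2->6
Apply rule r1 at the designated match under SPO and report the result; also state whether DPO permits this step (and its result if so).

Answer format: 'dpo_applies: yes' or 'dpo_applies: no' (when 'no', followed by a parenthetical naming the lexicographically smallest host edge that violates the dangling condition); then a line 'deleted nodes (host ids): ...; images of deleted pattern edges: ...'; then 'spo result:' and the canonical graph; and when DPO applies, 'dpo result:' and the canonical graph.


dpo_applies: yes
deleted nodes (host ids): 8; images of deleted pattern edges: (9,8,s)
spo result:
nodes: 6:a, 7:a, 9:b, 10:a, 12:b, 16:c, 17:c, 18:c
edges: (7,10,d); (9,6,s); (9,17,d); (10,18,d); (16,12,s); (17,10,d); (18,16,d)
dpo result:
nodes: 6:a, 7:a, 9:b, 10:a, 12:b, 16:c, 17:c, 18:c
edges: (7,10,d); (9,6,s); (9,17,d); (10,18,d); (16,12,s); (17,10,d); (18,16,d)


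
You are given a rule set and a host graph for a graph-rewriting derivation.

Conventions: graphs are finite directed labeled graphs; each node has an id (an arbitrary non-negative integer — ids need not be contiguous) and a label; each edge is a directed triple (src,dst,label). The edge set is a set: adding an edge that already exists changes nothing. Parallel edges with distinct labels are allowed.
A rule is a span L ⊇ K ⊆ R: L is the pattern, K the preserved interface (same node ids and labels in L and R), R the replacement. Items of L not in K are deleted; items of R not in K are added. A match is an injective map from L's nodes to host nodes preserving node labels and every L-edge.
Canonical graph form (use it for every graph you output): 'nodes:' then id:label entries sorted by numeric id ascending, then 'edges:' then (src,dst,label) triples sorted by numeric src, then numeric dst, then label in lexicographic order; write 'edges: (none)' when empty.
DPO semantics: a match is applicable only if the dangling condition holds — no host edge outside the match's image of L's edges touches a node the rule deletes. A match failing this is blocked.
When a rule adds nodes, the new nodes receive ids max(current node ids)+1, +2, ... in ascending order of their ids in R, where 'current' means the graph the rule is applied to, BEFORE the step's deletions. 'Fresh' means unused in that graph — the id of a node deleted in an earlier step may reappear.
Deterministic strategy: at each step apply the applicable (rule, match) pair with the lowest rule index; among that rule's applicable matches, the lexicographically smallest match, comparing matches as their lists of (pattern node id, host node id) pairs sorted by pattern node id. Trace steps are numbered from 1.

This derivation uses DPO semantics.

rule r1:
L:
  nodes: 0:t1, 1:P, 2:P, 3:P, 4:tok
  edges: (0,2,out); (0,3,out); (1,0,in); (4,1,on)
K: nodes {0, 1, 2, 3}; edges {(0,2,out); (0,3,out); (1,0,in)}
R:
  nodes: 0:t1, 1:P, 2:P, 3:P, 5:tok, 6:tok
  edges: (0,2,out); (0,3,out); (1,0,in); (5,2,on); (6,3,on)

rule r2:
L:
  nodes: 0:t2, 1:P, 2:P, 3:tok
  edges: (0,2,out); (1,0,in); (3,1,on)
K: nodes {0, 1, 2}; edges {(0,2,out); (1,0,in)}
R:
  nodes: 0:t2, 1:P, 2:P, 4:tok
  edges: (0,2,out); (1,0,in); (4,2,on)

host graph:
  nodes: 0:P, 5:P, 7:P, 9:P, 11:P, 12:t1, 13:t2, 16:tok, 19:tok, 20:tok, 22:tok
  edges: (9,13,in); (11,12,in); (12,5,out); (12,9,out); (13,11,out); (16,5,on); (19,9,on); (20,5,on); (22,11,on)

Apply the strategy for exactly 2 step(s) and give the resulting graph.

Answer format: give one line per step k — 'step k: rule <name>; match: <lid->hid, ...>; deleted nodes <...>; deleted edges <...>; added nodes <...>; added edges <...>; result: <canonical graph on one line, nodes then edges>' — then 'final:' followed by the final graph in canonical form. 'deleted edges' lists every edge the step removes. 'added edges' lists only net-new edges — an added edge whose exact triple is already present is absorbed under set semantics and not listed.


step 1: rule r1; match: 0->12, 1->11, 2->5, 3->9, 4->22; deleted nodes 22; deleted edges (22,11,on); added nodes 23, 24; added edges (23,5,on); (24,9,on); result: nodes: 0:P, 5:P, 7:P, 9:P, 11:P, 12:t1, 13:t2, 16:tok, 19:tok, 20:tok, 23:tok, 24:tok edges: (9,13,in); (11,12,in); (12,5,out); (12,9,out); (13,11,out); (16,5,on); (19,9,on); (20,5,on); (23,5,on); (24,9,on)
step 2: rule r2; match: 0->13, 1->9, 2->11, 3->19; deleted nodes 19; deleted edges (19,9,on); added nodes 25; added edges (25,11,on); result: nodes: 0:P, 5:P, 7:P, 9:P, 11:P, 12:t1, 13:t2, 16:tok, 20:tok, 23:tok, 24:tok, 25:tok edges: (9,13,in); (11,12,in); (12,5,out); (12,9,out); (13,11,out); (16,5,on); (20,5,on); (23,5,on); (24,9,on); (25,11,on)
final:
nodes: 0:P, 5:P, 7:P, 9:P, 11:P, 12:t1, 13:t2, 16:tok, 20:tok, 23:tok, 24:tok, 25:tok
edges: (9,13,in); (11,12,in); (12,5,out); (12,9,out); (13,11,out); (16,5,on); (20,5,on); (23,5,on); (24,9,on); (25,11,on)


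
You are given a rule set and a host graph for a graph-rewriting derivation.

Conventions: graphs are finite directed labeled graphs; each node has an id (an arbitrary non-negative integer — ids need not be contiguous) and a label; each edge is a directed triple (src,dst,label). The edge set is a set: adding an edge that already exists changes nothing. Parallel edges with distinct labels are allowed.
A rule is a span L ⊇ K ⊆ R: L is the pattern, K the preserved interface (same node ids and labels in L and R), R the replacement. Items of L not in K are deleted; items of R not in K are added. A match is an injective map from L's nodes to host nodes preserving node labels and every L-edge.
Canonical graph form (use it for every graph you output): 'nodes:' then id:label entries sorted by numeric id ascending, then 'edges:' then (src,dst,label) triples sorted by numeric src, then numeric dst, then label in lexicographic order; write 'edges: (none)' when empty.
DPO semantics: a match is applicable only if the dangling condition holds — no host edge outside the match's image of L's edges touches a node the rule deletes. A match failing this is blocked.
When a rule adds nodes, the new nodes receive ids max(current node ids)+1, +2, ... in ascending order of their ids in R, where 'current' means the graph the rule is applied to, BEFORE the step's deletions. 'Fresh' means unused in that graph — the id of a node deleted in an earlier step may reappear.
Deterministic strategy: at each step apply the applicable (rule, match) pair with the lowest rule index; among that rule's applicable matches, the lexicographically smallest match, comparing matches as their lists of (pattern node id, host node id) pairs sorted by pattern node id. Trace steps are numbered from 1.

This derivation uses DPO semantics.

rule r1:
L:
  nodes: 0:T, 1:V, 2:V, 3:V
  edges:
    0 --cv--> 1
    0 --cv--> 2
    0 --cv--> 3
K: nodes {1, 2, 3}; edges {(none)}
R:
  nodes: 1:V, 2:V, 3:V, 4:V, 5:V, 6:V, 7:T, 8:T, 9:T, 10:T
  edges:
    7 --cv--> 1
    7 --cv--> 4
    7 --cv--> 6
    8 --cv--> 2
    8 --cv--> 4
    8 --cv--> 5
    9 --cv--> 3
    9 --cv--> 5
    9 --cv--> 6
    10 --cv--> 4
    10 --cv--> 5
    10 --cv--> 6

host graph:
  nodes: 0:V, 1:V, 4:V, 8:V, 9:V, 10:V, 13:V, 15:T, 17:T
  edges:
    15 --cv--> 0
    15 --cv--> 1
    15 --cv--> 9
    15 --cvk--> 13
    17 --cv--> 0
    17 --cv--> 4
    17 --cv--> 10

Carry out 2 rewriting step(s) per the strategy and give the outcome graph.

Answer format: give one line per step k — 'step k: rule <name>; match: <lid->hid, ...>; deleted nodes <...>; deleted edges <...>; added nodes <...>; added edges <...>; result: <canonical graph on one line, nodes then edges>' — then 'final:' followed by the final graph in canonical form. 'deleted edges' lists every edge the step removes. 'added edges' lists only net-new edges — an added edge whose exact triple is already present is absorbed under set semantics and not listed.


step 1: rule r1; match: 0->17, 1->0, 2->4, 3->10; deleted nodes 17; deleted edges (17,0,cv); (17,4,cv); (17,10,cv); added nodes 18, 19, 20, 21, 22, 23, 24; added edges (21,0,cv); (21,18,cv); (21,20,cv); (22,4,cv); (22,18,cv); (22,19,cv); (23,10,cv); (23,19,cv); (23,20,cv); (24,18,cv); (24,19,cv); (24,20,cv); result: nodes: 0:V, 1:V, 4:V, 8:V, 9:V, 10:V, 13:V, 15:T, 18:V, 19:V, 20:V, 21:T, 22:T, 23:T, 24:T edges: (15,0,cv); (15,1,cv); (15,9,cv); (15,13,cvk); (21,0,cv); (21,18,cv); (21,20,cv); (22,4,cv); (22,18,cv); (22,19,cv); (23,10,cv); (23,19,cv); (23,20,cv); (24,18,cv); (24,19,cv); (24,20,cv)
step 2: rule r1; match: 0->21, 1->0, 2->18, 3->20; deleted nodes 21; deleted edges (21,0,cv); (21,18,cv); (21,20,cv); added nodes 25, 26, 27, 28, 29, 30, 31; added edges (28,0,cv); (28,25,cv); (28,27,cv); (29,18,cv); (29,25,cv); (29,26,cv); (30,20,cv); (30,26,cv); (30,27,cv); (31,25,cv); (31,26,cv); (31,27,cv); result: nodes: 0:V, 1:V, 4:V, 8:V, 9:V, 10:V, 13:V, 15:T, 18:V, 19:V, 20:V, 22:T, 23:T, 24:T, 25:V, 26:V, 27:V, 28:T, 29:T, 30:T, 31:T edges: (15,0,cv); (15,1,cv); (15,9,cv); (15,13,cvk); (22,4,cv); (22,18,cv); (22,19,cv); (23,10,cv); (23,19,cv); (23,20,cv); (24,18,cv); (24,19,cv); (24,20,cv); (28,0,cv); (28,25,cv); (28,27,cv); (29,18,cv); (29,25,cv); (29,26,cv); (30,20,cv); (30,26,cv); (30,27,cv); (31,25,cv); (31,26,cv); (31,27,cv)
final:
nodes: 0:V, 1:V, 4:V, 8:V, 9:V, 10:V, 13:V, 15:T, 18:V, 19:V, 20:V, 22:T, 23:T, 24:T, 25:V, 26:V, 27:V, 28:T, 29:T, 30:T, 31:T
edges: (15,0,cv); (15,1,cv); (15,9,cv); (15,13,cvk); (22,4,cv); (22,18,cv); (22,19,cv); (23,10,cv); (23,19,cv); (23,20,cv); (24,18,cv); (24,19,cv); (24,20,cv); (28,0,cv); (28,25,cv); (28,27,cv); (29,18,cv); (29,25,cv); (29,26,cv); (30,20,cv); (30,26,cv); (30,27,cv); (31,25,cv); (31,26,cv); (31,27,cv)
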